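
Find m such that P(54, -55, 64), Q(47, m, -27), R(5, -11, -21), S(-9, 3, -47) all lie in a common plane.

17

Normal to plane PRS: n = (46, -84, -70); plane equation n·X = 2624.
Requiring n·Q = 2624: (-84)m + (4052) = 2624.
So m = 17.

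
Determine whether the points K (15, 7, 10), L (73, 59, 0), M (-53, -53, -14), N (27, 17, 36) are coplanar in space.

Yes

The four points are coplanar iff the 3×3 determinant with rows KL, KM, KN is zero.
Rows: (58, 52, -10), (-68, -60, -24), (12, 10, 26).
Expanding along the first row: (58)(-1320) − (52)(-1480) + (-10)(40) = 0.
Zero determinant ⇒ coplanar.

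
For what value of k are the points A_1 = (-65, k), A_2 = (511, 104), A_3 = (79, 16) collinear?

Collinearity: (A_1 − A_2) must be parallel to (A_3 − A_2) = (-432, -88).
Cross-multiplying the components: (k − 104)·(-432) = (-576)·(-88).
Solving gives k = -40/3.

-40/3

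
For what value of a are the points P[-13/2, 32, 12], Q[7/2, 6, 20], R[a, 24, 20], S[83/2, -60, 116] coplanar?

Coplanarity ⇔ det[PQ; PR; PS] = 0.
Expanding, this is linear in a: (1968)a + (4920) = 0.
So a = -5/2.

-5/2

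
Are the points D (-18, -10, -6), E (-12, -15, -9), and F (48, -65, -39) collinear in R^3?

Yes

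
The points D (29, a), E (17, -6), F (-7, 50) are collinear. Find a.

-34

The three points are collinear iff det[DE; DF] = 0.
This determinant is linear in a: (-24)a + (-816) = 0, so a = -34.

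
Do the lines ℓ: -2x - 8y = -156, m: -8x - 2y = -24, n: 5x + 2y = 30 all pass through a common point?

Yes

Intersecting ℓ and m: solving the 2×2 system gives (x, y) = (-2, 20).
Substitute into n: (5)(-2) + (2)(20) = 30.
This equals 30, so (-2, 20) lies on all three lines and they are concurrent.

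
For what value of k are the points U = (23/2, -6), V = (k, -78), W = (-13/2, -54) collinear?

-31/2

The three points are collinear iff det[UV; UW] = 0.
This determinant is linear in k: (-48)k + (-744) = 0, so k = -31/2.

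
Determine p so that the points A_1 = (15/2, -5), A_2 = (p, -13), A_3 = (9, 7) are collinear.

Collinearity: (A_2 − A_1) must be parallel to (A_3 − A_1) = (3/2, 12).
Cross-multiplying the components: (p − 15/2)·(12) = (-8)·(3/2).
Solving gives p = 13/2.

13/2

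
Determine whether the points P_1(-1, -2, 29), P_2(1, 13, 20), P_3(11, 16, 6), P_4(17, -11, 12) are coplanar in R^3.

No

The four points are coplanar iff the 3×3 determinant with rows P_1P_2, P_1P_3, P_1P_4 is zero.
Rows: (2, 15, -9), (12, 18, -23), (18, -9, -17).
Expanding along the first row: (2)(-513) − (15)(210) + (-9)(-432) = -288.
Nonzero ⇒ not coplanar.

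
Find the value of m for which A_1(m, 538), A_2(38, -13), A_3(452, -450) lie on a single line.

The three points are collinear iff det[A_1A_2; A_1A_3] = 0.
This determinant is linear in m: (437)m + (211508) = 0, so m = -484.

-484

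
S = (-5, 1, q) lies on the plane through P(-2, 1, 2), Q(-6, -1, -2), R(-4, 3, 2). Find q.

0

The plane through P, Q, R has equation 8x + 8y − 12z = -32.
Substituting S: (-12)q + (-32) = -32, so q = 0.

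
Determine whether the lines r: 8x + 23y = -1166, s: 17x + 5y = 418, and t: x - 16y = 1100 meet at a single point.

Intersecting r and s: solving the 2×2 system gives (x, y) = (44, -66).
Substitute into t: (1)(44) + (-16)(-66) = 1100.
This equals 1100, so (44, -66) lies on all three lines and they are concurrent.

Yes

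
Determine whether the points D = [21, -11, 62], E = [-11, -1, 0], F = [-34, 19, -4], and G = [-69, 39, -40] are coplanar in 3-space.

No

A normal to the plane through D, E, F is n = DE × DF = (1200, 1298, -410).
The plane has equation n·P = -14498. For G: n·G = -15778.
-15778 ≠ -14498, so G is off the plane.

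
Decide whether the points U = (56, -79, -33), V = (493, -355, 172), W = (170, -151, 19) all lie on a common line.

No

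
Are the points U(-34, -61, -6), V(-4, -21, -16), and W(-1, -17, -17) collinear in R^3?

UV = (30, 40, -10), UW = (33, 44, -11).
Each component of UW is 11/10 times the corresponding component of UV, so UW = 11/10·UV and the points are collinear.

Yes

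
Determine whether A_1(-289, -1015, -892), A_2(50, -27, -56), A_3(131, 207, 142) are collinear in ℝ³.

No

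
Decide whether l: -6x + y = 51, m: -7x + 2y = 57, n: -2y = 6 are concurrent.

Intersecting l and m: solving the 2×2 system gives (x, y) = (-9, -3).
Substitute into n: (0)(-9) + (-2)(-3) = 6.
This equals 6, so (-9, -3) lies on all three lines and they are concurrent.

Yes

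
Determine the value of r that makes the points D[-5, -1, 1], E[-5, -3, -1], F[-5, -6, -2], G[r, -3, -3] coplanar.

-5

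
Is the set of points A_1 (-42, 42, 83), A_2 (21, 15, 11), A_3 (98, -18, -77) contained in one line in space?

Yes

A_1A_2 = (63, -27, -72), A_1A_3 = (140, -60, -160).
A_1A_2 × A_1A_3 = (0, 0, 0).
The cross product vanishes, so the three points are collinear.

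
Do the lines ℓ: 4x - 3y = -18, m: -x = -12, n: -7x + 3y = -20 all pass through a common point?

The three lines meet at one point iff the augmented coefficient matrix [aᵢ bᵢ cᵢ] has rank < 3, i.e. its determinant vanishes.
Here the determinant is 6.
Nonzero, so no common point exists.

No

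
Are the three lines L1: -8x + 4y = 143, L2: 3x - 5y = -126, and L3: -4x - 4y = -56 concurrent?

No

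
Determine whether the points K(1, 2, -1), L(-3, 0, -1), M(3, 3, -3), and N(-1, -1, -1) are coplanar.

The four points are coplanar iff the 3×3 determinant with rows KL, KM, KN is zero.
Rows: (-4, -2, 0), (2, 1, -2), (-2, -3, 0).
Expanding along the first row: (-4)(-6) − (-2)(-4) + (0)(-4) = 16.
Nonzero ⇒ not coplanar.

No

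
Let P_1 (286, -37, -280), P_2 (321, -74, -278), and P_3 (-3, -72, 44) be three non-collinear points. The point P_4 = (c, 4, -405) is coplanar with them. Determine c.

370

Coplanarity requires P_1P_2 · (P_1P_3 × P_1P_4) = 0.
P_1P_2 = (35, -37, 2), P_1P_3 = (-289, -35, 324); the triple product is linear in c with coefficient -11918 and constant term 4409660.
Setting it to zero: c = 370.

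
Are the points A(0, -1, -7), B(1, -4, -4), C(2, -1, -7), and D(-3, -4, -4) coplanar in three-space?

Yes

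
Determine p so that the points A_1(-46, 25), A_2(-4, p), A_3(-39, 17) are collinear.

-23

Collinearity: (A_2 − A_1) must be parallel to (A_3 − A_1) = (7, -8).
Cross-multiplying the components: (p − 25)·(7) = (42)·(-8).
Solving gives p = -23.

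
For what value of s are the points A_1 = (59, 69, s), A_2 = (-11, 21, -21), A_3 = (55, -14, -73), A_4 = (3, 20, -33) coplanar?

-89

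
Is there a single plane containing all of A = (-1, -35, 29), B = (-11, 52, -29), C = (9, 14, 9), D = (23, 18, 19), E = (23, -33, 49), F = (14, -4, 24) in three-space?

The plane through A, B, C has normal n = AB × AC = (1102, -780, -1360) and equation n·P = -13242.
Checking the remaining points: n·D = -14534, n·E = -15554, n·F = -14092.
Since n·D = -14534 ≠ -13242, D is off the plane and the points are not all coplanar.

No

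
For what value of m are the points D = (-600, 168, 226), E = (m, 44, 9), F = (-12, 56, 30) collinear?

51

Collinearity requires DE × DF = 0; each component is linear in m.
The y-component gives (196)m + (-9996) = 0, so m = 51.
The remaining components then also vanish.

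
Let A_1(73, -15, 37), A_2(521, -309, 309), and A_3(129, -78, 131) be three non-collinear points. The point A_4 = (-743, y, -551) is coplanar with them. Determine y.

Coplanarity requires A_1A_2 · (A_1A_3 × A_1A_4) = 0.
A_1A_2 = (448, -294, 272), A_1A_3 = (56, -63, 94); the triple product is linear in y with coefficient -26880 and constant term 15079680.
Setting it to zero: y = 561.

561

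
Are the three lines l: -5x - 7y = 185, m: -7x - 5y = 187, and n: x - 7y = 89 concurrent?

Intersecting l and m: solving the 2×2 system gives (x, y) = (-16, -15).
Substitute into n: (1)(-16) + (-7)(-15) = 89.
This equals 89, so (-16, -15) lies on all three lines and they are concurrent.

Yes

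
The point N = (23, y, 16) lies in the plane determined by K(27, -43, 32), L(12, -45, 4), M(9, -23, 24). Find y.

Coplanarity requires KL · (KM × KN) = 0.
KL = (-15, -2, -28), KM = (-18, 20, -8); the triple product is linear in y with coefficient 384 and constant term 19584.
Setting it to zero: y = -51.

-51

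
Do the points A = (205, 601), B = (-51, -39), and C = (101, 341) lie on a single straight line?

AB = (-256, -640), AC = (-104, -260).
Checking proportionality: AC = 13/32·AB, so the vectors are parallel and the points are collinear.

Yes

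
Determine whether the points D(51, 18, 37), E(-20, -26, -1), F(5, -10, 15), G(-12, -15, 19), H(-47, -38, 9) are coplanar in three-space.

The plane through D, E, F has normal n = DE × DF = (-96, 186, -36) and equation n·P = -2880.
Checking the remaining points: n·G = -2322, n·H = -2880.
Since n·G = -2322 ≠ -2880, G is off the plane and the points are not all coplanar.

No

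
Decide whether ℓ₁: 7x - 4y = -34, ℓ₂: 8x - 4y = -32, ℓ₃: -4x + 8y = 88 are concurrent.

Intersecting ℓ₁ and ℓ₂: solving the 2×2 system gives (x, y) = (2, 12).
Substitute into ℓ₃: (-4)(2) + (8)(12) = 88.
This equals 88, so (2, 12) lies on all three lines and they are concurrent.

Yes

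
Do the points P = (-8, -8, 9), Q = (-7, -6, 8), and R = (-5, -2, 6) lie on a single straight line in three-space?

Yes

PQ = (1, 2, -1), PR = (3, 6, -3).
PQ × PR = (0, 0, 0).
The cross product vanishes, so the three points are collinear.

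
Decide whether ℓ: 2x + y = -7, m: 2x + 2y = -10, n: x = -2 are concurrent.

Yes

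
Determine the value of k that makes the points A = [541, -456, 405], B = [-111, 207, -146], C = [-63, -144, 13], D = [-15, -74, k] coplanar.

7

The points are coplanar iff AB · (AC × AD) = 0.
Expanding, this is linear in k: (197028)k + (-1379196) = 0.
So k = 7.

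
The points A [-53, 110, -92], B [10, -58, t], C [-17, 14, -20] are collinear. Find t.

Direction AC = (36, -96, 72). From the x-coordinate of B, the parameter along the line is τ = (10 − (-53))/36 = 7/4.
Then t = (-92) + 7/4·(72) = 34.

34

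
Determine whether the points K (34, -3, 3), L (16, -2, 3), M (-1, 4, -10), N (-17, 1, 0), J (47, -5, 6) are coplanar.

No

The plane through K, L, M has normal n = KL × KM = (-13, -234, -91) and equation n·P = -13.
Checking the remaining points: n·N = -13, n·J = 13.
Since n·J = 13 ≠ -13, J is off the plane and the points are not all coplanar.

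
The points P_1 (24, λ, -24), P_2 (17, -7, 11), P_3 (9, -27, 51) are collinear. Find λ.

21/2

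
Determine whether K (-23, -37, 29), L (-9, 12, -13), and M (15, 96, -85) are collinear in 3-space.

KL = (14, 49, -42), KM = (38, 133, -114).
Each component of KM is 19/7 times the corresponding component of KL, so KM = 19/7·KL and the points are collinear.

Yes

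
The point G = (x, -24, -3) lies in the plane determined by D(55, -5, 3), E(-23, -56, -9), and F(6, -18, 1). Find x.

A normal to the plane is n = DE × DF = (-54, 432, -1485).
G lies in the plane iff n · DG = 0.
This gives (-54)x + (3672) = 0, so x = 68.

68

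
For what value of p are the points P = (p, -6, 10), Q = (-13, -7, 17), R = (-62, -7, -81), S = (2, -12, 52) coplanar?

-16

The points are coplanar iff PQ · (PR × PS) = 0.
Expanding, this is linear in p: (490)p + (7840) = 0.
So p = -16.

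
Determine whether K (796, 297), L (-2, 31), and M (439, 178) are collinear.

Yes

KL = (-798, -266), KM = (-357, -119).
det[KL; KM] = (-798)(-119) − (-266)(-357) = 0.
The determinant is zero, so the points are collinear.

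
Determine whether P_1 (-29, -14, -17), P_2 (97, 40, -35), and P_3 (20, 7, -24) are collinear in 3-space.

P_1P_2 = (126, 54, -18), P_1P_3 = (49, 21, -7).
Each component of P_1P_3 is 7/18 times the corresponding component of P_1P_2, so P_1P_3 = 7/18·P_1P_2 and the points are collinear.

Yes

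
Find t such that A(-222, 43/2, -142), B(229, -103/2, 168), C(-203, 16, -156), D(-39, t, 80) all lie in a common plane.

1/2

The points are coplanar iff AB · (AC × AD) = 0.
Expanding, this is linear in t: (12204)t + (-6102) = 0.
So t = 1/2.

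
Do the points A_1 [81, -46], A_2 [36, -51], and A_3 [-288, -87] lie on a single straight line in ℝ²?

Yes

A_1A_2 = (-45, -5), A_1A_3 = (-369, -41).
Checking proportionality: A_1A_3 = 41/5·A_1A_2, so the vectors are parallel and the points are collinear.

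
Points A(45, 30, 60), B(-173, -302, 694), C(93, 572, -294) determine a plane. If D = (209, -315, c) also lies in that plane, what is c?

-145

A normal to the plane is n = AB × AC = (-226100, -46740, -102220).
D lies in the plane iff n · AD = 0.
This gives (-102220)c + (-14821900) = 0, so c = -145.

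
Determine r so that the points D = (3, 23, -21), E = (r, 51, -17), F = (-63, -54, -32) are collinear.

27

Collinearity requires DE × DF = 0; each component is linear in r.
The y-component gives (11)r + (-297) = 0, so r = 27.
The remaining components then also vanish.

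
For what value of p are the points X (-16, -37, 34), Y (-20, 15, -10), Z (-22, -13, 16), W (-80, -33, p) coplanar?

Normal to plane XYZ: n = (120, 192, 216); plane equation n·P = -1680.
Requiring n·W = -1680: (216)p + (-15936) = -1680.
So p = 66.

66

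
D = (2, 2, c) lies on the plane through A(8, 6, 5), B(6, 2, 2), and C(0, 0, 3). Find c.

4

Coplanarity requires AB · (AC × AD) = 0.
AB = (-2, -4, -3), AC = (-8, -6, -2); the triple product is linear in c with coefficient -20 and constant term 80.
Setting it to zero: c = 4.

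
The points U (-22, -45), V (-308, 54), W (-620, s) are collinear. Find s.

162

The three points are collinear iff det[UV; UW] = 0.
This determinant is linear in s: (-286)s + (46332) = 0, so s = 162.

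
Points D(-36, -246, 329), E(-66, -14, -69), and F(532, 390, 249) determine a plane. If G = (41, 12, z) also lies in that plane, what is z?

58

The plane through D, E, F has equation 234568x − 228464y − 150856z = -1873928.
Substituting G: (-150856)z + (6875720) = -1873928, so z = 58.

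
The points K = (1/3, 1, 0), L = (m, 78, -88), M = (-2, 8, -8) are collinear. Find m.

-76/3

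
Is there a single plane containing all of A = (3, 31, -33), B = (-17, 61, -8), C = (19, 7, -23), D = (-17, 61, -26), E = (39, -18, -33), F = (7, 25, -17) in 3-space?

No

The plane through A, B, C has normal n = AB × AC = (900, 600, 0) and equation n·P = 21300.
Checking the remaining points: n·D = 21300, n·E = 24300, n·F = 21300.
Since n·E = 24300 ≠ 21300, E is off the plane and the points are not all coplanar.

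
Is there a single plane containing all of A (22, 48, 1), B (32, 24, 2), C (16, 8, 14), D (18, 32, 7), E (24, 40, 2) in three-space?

The plane through A, B, C has normal n = AB × AC = (-272, -136, -544) and equation n·P = -13056.
Checking the remaining points: n·D = -13056, n·E = -13056.
All equal -13056, so all 5 points lie in one plane.

Yes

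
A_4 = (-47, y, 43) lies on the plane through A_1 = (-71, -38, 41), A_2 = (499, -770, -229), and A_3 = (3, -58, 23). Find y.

-10

Coplanarity requires A_1A_2 · (A_1A_3 × A_1A_4) = 0.
A_1A_2 = (570, -732, -270), A_1A_3 = (74, -20, -18); the triple product is linear in y with coefficient -9720 and constant term -97200.
Setting it to zero: y = -10.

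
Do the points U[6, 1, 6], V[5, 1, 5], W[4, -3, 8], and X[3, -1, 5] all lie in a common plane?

A normal to the plane through U, V, W is n = UV × UW = (-4, 4, 4).
The plane has equation n·P = 4. For X: n·X = 4.
Equal, so X lies in the plane and all four are coplanar.

Yes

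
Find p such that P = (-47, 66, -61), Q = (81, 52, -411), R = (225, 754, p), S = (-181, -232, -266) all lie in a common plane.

Normal to plane PQS: n = (-101430, 73140, -40020); plane equation n·X = 12035670.
Requiring n·R = 12035670: (-40020)p + (32325810) = 12035670.
So p = 507.

507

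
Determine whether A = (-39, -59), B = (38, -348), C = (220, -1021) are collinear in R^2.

AB = (77, -289), AC = (259, -962).
det[AB; AC] = (77)(-962) − (-289)(259) = 777.
The determinant is nonzero, so they are not collinear.

No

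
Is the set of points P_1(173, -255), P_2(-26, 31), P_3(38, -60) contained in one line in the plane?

P_1P_2 = (-199, 286), P_1P_3 = (-135, 195).
Twice the signed area of △P_1P_2P_3 is (-199)(195) − (286)(-135) = -195.
The area is nonzero, so the three points are not collinear.

No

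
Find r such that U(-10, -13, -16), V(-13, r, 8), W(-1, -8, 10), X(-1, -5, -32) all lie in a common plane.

Normal to plane UWX: n = (-288, 378, 27); plane equation n·P = -2466.
Requiring n·V = -2466: (378)r + (3960) = -2466.
So r = -17.

-17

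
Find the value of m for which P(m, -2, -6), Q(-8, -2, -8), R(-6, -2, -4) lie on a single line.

-7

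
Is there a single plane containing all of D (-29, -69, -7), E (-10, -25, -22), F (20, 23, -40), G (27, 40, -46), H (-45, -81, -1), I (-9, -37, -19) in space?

The plane through D, E, F has normal n = DE × DF = (-72, -108, -408) and equation n·P = 12396.
Checking the remaining points: n·G = 12504, n·H = 12396, n·I = 12396.
Since n·G = 12504 ≠ 12396, G is off the plane and the points are not all coplanar.

No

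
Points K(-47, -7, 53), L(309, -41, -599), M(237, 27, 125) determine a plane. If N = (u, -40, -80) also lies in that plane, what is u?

-253

The plane through K, L, M has equation 19720x − 210800y + 21760z = 1702040.
Substituting N: (19720)u + (6691200) = 1702040, so u = -253.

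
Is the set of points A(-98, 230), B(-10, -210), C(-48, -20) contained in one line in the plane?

AB = (88, -440), AC = (50, -250).
Twice the signed area of △ABC is (88)(-250) − (-440)(50) = 0.
The triangle is degenerate (zero area), so the points are collinear.

Yes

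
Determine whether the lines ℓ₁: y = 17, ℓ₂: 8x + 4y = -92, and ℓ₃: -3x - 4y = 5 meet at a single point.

Intersecting ℓ₁ and ℓ₂: solving the 2×2 system gives (x, y) = (-20, 17).
Substitute into ℓ₃: (-3)(-20) + (-4)(17) = -8.
But ℓ₃ requires 5 ≠ -8, so the three lines have no common point.

No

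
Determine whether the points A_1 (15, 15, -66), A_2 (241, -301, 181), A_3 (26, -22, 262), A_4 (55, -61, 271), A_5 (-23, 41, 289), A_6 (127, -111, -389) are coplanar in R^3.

The plane through A_1, A_2, A_3 has normal n = A_1A_2 × A_1A_3 = (-94509, -71411, -4886) and equation n·P = -2166324.
Checking the remaining points: n·A_4 = -2166030, n·A_5 = -2166198, n·A_6 = -2175368.
Since n·A_4 = -2166030 ≠ -2166324, A_4 is off the plane and the points are not all coplanar.

No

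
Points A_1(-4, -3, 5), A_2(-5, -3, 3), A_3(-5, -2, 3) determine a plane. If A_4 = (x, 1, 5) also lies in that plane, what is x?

-4

Coplanarity requires A_1A_2 · (A_1A_3 × A_1A_4) = 0.
A_1A_2 = (-1, 0, -2), A_1A_3 = (-1, 1, -2); the triple product is linear in x with coefficient 2 and constant term 8.
Setting it to zero: x = -4.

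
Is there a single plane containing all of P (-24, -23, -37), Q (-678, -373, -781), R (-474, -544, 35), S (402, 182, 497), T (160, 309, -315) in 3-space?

The plane through P, Q, R has normal n = PQ × PR = (-412824, 381888, 183234) and equation n·X = -5655306.
Checking the remaining points: n·S = -5384334, n·T = -5767158.
Since n·S = -5384334 ≠ -5655306, S is off the plane and the points are not all coplanar.

No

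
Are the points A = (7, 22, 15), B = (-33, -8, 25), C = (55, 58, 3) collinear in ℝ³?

Yes

AB = (-40, -30, 10), AC = (48, 36, -12).
AB × AC = (0, 0, 0).
The cross product vanishes, so the three points are collinear.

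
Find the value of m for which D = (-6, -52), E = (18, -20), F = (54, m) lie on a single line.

28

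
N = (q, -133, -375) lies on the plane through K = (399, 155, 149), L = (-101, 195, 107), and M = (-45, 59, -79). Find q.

A normal to the plane is n = KL × KM = (-13152, -95352, 65760).
N lies in the plane iff n · KN = 0.
This gives (-13152)q + (-1749216) = 0, so q = -133.

-133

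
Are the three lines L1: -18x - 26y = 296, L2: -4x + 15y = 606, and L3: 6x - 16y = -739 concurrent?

No

Intersecting L1 and L2: solving the 2×2 system gives (x, y) = (-54, 26).
Substitute into L3: (6)(-54) + (-16)(26) = -740.
But L3 requires -739 ≠ -740, so the three lines have no common point.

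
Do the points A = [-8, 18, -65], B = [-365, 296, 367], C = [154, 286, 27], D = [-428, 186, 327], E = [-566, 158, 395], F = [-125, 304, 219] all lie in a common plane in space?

The plane through A, B, C has normal n = AB × AC = (-90200, 102828, -140712) and equation n·P = 11718784.
Checking the remaining points: n·D = 11718784, n·E = 11718784, n·F = 11718784.
All equal 11718784, so all 6 points lie in one plane.

Yes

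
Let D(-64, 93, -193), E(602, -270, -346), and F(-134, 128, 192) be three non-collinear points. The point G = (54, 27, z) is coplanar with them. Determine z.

Coplanarity requires DE · (DF × DG) = 0.
DE = (666, -363, -153), DF = (-70, 35, 385); the triple product is linear in z with coefficient -2100 and constant term -48300.
Setting it to zero: z = -23.

-23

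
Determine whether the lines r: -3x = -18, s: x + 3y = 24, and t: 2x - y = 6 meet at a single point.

Intersecting r and s: solving the 2×2 system gives (x, y) = (6, 6).
Substitute into t: (2)(6) + (-1)(6) = 6.
This equals 6, so (6, 6) lies on all three lines and they are concurrent.

Yes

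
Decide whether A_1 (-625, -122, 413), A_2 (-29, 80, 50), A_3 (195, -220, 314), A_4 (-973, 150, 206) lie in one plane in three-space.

No

The four points are coplanar iff the 3×3 determinant with rows A_1A_2, A_1A_3, A_1A_4 is zero.
Rows: (596, 202, -363), (820, -98, -99), (-348, 272, -207).
Expanding along the first row: (596)(47214) − (202)(-204192) + (-363)(188936) = 802560.
Nonzero ⇒ not coplanar.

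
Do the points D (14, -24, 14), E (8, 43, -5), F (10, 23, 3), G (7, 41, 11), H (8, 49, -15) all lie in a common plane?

The plane through D, E, F has normal n = DE × DF = (156, 10, -14) and equation n·P = 1748.
Checking the remaining points: n·G = 1348, n·H = 1948.
Since n·G = 1348 ≠ 1748, G is off the plane and the points are not all coplanar.

No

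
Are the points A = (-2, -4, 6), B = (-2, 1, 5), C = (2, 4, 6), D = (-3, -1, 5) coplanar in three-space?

With A as base: AB = (0, 5, -1), AC = (4, 8, 0), AD = (-1, 3, -1).
AC × AD = (-8, 4, 20).
AB · (AC × AD) = 0.
The scalar triple product vanishes, so the four points are coplanar.

Yes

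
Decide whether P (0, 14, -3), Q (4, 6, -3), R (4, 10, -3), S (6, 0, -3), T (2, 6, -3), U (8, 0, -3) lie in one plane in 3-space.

The plane through P, Q, R has normal n = PQ × PR = (0, 0, 16) and equation n·X = -48.
Checking the remaining points: n·S = -48, n·T = -48, n·U = -48.
All equal -48, so all 6 points lie in one plane.

Yes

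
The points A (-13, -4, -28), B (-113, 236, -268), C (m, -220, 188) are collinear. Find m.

77

Collinearity requires AB × AC = 0; each component is linear in m.
The y-component gives (-240)m + (18480) = 0, so m = 77.
The remaining components then also vanish.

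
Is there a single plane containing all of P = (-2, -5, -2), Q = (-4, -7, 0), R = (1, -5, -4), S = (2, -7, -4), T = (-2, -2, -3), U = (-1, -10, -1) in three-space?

The plane through P, Q, R has normal n = PQ × PR = (4, 2, 6) and equation n·X = -30.
Checking the remaining points: n·S = -30, n·T = -30, n·U = -30.
All equal -30, so all 6 points lie in one plane.

Yes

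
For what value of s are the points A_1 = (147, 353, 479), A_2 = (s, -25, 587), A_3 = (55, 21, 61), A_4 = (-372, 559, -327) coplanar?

Coplanarity ⇔ det[A_1A_2; A_1A_3; A_1A_4] = 0.
Expanding, this is linear in s: (353700)s + (-126624600) = 0.
So s = 358.

358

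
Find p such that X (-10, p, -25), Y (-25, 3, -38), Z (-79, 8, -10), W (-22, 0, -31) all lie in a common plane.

The points are coplanar iff XY · (XZ × XW) = 0.
Expanding, this is linear in p: (-462)p + (-2310) = 0.
So p = -5.

-5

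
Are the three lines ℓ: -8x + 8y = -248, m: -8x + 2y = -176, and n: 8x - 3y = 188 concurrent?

Lines aᵢx + bᵢy = cᵢ with pairwise distinct directions are concurrent exactly when det[aᵢ bᵢ cᵢ] = 0.
Here the determinant is 0.
It vanishes, so the lines are concurrent at (19, -12).

Yes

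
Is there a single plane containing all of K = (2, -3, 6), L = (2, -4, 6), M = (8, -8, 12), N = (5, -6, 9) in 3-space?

Yes

With K as base: KL = (0, -1, 0), KM = (6, -5, 6), KN = (3, -3, 3).
KM × KN = (3, 0, -3).
KL · (KM × KN) = 0.
The scalar triple product vanishes, so the four points are coplanar.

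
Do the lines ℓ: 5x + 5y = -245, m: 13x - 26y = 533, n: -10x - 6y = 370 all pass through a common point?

Yes

The three lines meet at one point iff the augmented coefficient matrix [aᵢ bᵢ cᵢ] has rank < 3, i.e. its determinant vanishes.
Here the determinant is 0.
It vanishes, so the lines are concurrent at (-19, -30).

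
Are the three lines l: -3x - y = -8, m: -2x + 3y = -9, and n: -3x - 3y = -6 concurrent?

Intersecting l and m: solving the 2×2 system gives (x, y) = (3, -1).
Substitute into n: (-3)(3) + (-3)(-1) = -6.
This equals -6, so (3, -1) lies on all three lines and they are concurrent.

Yes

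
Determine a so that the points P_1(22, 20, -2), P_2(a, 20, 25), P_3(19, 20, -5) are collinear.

Collinearity requires P_1P_2 × P_1P_3 = 0; each component is linear in a.
The y-component gives (3)a + (-147) = 0, so a = 49.
The remaining components then also vanish.

49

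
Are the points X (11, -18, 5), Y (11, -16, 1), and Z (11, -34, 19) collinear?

No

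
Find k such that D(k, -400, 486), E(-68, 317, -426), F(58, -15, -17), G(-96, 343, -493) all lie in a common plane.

219

The points are coplanar iff DE · (DF × DG) = 0.
Expanding, this is linear in k: (-11610)k + (2542590) = 0.
So k = 219.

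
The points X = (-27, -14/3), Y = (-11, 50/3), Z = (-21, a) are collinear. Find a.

Collinearity: (Z − X) must be parallel to (Y − X) = (16, 64/3).
Cross-multiplying the components: (a − (-14/3))·(16) = (6)·(64/3).
Solving gives a = 10/3.

10/3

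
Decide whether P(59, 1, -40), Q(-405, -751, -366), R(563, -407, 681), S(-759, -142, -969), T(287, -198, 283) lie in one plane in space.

The plane through P, Q, R has normal n = PQ × PR = (-675200, 170240, 568320) and equation n·X = -62399360.
Checking the remaining points: n·S = -62399360, n·T = -66655360.
Since n·T = -66655360 ≠ -62399360, T is off the plane and the points are not all coplanar.

No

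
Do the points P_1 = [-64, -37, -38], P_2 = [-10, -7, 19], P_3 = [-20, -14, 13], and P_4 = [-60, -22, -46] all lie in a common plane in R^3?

With P_1 as base: P_1P_2 = (54, 30, 57), P_1P_3 = (44, 23, 51), P_1P_4 = (4, 15, -8).
P_1P_3 × P_1P_4 = (-949, 556, 568).
P_1P_2 · (P_1P_3 × P_1P_4) = -2190.
Since -2190 ≠ 0, the four points are not coplanar.

No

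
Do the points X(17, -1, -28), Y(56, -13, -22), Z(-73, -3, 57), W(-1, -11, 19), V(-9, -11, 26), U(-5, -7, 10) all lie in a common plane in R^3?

The plane through X, Y, Z has normal n = XY × XZ = (-1008, -3855, -1158) and equation n·P = 19143.
Checking the remaining points: n·W = 21411, n·V = 21369, n·U = 20445.
Since n·W = 21411 ≠ 19143, W is off the plane and the points are not all coplanar.

No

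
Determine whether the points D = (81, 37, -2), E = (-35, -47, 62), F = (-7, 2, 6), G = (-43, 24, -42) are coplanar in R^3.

Yes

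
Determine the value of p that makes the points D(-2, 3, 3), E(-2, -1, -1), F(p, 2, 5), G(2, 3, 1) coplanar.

-8

Normal to plane DEG: n = (8, -16, 16); plane equation n·P = -16.
Requiring n·F = -16: (8)p + (48) = -16.
So p = -8.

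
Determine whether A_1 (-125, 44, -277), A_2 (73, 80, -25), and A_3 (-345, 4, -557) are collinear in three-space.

Yes

A_1A_2 = (198, 36, 252), A_1A_3 = (-220, -40, -280).
Each component of A_1A_3 is -10/9 times the corresponding component of A_1A_2, so A_1A_3 = -10/9·A_1A_2 and the points are collinear.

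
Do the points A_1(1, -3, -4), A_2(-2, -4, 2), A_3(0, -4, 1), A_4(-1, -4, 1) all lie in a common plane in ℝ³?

No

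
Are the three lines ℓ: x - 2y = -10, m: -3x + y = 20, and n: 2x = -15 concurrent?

Intersecting ℓ and m: solving the 2×2 system gives (x, y) = (-6, 2).
Substitute into n: (2)(-6) + (0)(2) = -12.
But n requires -15 ≠ -12, so the three lines have no common point.

No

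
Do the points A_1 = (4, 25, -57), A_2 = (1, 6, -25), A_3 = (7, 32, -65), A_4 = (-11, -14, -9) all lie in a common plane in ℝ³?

Yes

With A_1 as base: A_1A_2 = (-3, -19, 32), A_1A_3 = (3, 7, -8), A_1A_4 = (-15, -39, 48).
A_1A_3 × A_1A_4 = (24, -24, -12).
A_1A_2 · (A_1A_3 × A_1A_4) = 0.
The scalar triple product vanishes, so the four points are coplanar.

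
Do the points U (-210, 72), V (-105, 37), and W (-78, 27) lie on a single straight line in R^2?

UV = (105, -35), UW = (132, -45).
If collinear, UW would be a scalar multiple of UV. But (105)·(-45) ≠ (-35)·(132) (difference -105), so they are not parallel; the points are not collinear.

No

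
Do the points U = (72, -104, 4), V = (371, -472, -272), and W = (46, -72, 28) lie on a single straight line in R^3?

UV = (299, -368, -276), UW = (-26, 32, 24).
UV × UW = (0, 0, 0).
The cross product vanishes, so the three points are collinear.

Yes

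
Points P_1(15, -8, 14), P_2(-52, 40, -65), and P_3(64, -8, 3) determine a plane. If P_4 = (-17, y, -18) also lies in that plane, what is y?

12

The plane through P_1, P_2, P_3 has equation −528x − 4608y − 2352z = -3984.
Substituting P_4: (-4608)y + (51312) = -3984, so y = 12.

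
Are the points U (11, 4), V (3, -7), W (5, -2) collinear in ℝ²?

UV = (-8, -11), UW = (-6, -6).
If collinear, UW would be a scalar multiple of UV. But (-8)·(-6) ≠ (-11)·(-6) (difference -18), so they are not parallel; the points are not collinear.

No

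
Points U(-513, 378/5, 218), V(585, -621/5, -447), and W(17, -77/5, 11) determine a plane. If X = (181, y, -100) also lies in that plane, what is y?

-229/5

A normal to the plane is n = UV × UW = (-95782/5, -125164, 5976).
X lies in the plane iff n · UX = 0.
This gives (-125164)y + (-28662556/5) = 0, so y = -229/5.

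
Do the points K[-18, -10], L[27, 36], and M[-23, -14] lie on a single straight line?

No

KL = (45, 46), KM = (-5, -4).
det[KL; KM] = (45)(-4) − (46)(-5) = 50.
The determinant is nonzero, so they are not collinear.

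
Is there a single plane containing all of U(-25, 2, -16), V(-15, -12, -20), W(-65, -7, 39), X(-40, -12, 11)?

Yes

The four points are coplanar iff the 3×3 determinant with rows UV, UW, UX is zero.
Rows: (10, -14, -4), (-40, -9, 55), (-15, -14, 27).
Expanding along the first row: (10)(527) − (-14)(-255) + (-4)(425) = 0.
Zero determinant ⇒ coplanar.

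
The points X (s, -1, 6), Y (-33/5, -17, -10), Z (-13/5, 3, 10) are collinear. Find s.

-17/5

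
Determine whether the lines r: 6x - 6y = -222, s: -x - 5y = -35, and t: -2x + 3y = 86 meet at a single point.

Yes

Intersecting r and s: solving the 2×2 system gives (x, y) = (-25, 12).
Substitute into t: (-2)(-25) + (3)(12) = 86.
This equals 86, so (-25, 12) lies on all three lines and they are concurrent.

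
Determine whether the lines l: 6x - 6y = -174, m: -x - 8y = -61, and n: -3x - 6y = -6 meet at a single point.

No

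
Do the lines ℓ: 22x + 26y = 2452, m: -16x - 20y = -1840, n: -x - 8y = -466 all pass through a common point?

Intersecting ℓ and m: solving the 2×2 system gives (x, y) = (50, 52).
Substitute into n: (-1)(50) + (-8)(52) = -466.
This equals -466, so (50, 52) lies on all three lines and they are concurrent.

Yes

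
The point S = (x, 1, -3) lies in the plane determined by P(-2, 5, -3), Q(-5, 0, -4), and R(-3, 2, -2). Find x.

The plane through P, Q, R has equation −8x + 4y + 4z = 24.
Substituting S: (-8)x + (-8) = 24, so x = -4.

-4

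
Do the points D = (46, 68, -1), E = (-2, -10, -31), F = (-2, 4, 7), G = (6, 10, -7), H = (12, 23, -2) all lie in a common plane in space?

No

The plane through D, E, F has normal n = DE × DF = (-2544, 1824, -672) and equation n·P = 7680.
Checking the remaining points: n·G = 7680, n·H = 12768.
Since n·H = 12768 ≠ 7680, H is off the plane and the points are not all coplanar.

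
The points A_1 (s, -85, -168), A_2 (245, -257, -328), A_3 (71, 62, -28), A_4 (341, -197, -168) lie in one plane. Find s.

149

Coplanarity ⇔ det[A_1A_2; A_1A_3; A_1A_4] = 0.
Expanding, this is linear in s: (-33040)s + (4922960) = 0.
So s = 149.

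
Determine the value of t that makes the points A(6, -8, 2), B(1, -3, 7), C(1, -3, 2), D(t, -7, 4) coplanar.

5

Coplanarity ⇔ det[AB; AC; AD] = 0.
Expanding, this is linear in t: (-25)t + (125) = 0.
So t = 5.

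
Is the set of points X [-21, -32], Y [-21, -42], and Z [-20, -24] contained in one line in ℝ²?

No

XY = (0, -10), XZ = (1, 8).
Twice the signed area of △XYZ is (0)(8) − (-10)(1) = 10.
The area is nonzero, so the three points are not collinear.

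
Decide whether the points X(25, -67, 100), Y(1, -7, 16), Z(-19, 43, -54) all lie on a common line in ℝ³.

XY = (-24, 60, -84), XZ = (-44, 110, -154).
XY × XZ = (0, 0, 0).
The cross product vanishes, so the three points are collinear.

Yes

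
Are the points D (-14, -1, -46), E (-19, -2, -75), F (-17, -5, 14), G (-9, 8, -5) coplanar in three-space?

No

The four points are coplanar iff the 3×3 determinant with rows DE, DF, DG is zero.
Rows: (-5, -1, -29), (-3, -4, 60), (5, 9, 41).
Expanding along the first row: (-5)(-704) − (-1)(-423) + (-29)(-7) = 3300.
Nonzero ⇒ not coplanar.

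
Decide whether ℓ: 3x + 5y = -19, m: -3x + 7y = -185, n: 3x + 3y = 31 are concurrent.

No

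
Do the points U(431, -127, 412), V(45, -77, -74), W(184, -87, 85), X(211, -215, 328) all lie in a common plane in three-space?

No

A normal to the plane through U, V, W is n = UV × UW = (3090, -6180, -3090).
The plane has equation n·P = 843570. For X: n·X = 967170.
967170 ≠ 843570, so X is off the plane.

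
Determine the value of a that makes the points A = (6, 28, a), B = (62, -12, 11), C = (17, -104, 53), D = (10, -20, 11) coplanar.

The points are coplanar iff AB · (AC × AD) = 0.
Expanding, this is linear in a: (4424)a + (57512) = 0.
So a = -13.

-13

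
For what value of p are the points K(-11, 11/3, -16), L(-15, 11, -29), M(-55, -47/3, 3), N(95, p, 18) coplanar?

1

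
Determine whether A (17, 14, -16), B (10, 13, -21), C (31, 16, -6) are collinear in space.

Yes

AB = (-7, -1, -5), AC = (14, 2, 10).
Each component of AC is -2 times the corresponding component of AB, so AC = -2·AB and the points are collinear.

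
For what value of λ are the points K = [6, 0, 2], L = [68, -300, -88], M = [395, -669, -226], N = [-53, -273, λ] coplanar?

-202/3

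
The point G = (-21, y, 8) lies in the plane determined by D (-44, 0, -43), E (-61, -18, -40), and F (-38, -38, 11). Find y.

Coplanarity requires DE · (DF × DG) = 0.
DE = (-17, -18, 3), DF = (6, -38, 54); the triple product is linear in y with coefficient 936 and constant term 18720.
Setting it to zero: y = -20.

-20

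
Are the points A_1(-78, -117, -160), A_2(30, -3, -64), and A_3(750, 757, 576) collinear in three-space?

Yes

A_1A_2 = (108, 114, 96), A_1A_3 = (828, 874, 736).
A_1A_2 × A_1A_3 = (0, 0, 0).
The cross product vanishes, so the three points are collinear.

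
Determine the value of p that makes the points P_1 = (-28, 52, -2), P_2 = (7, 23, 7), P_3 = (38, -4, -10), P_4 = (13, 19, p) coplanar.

Normal to plane P_1P_2P_3: n = (736, 874, -46); plane equation n·P = 24932.
Requiring n·P_4 = 24932: (-46)p + (26174) = 24932.
So p = 27.

27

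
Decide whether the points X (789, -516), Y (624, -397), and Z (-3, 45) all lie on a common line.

No

XY = (-165, 119), XZ = (-792, 561).
det[XY; XZ] = (-165)(561) − (119)(-792) = 1683.
The determinant is nonzero, so they are not collinear.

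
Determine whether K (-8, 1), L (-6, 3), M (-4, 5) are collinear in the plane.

Yes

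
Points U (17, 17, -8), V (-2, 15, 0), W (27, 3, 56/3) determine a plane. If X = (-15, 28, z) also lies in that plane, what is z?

-24

A normal to the plane is n = UV × UW = (176/3, 1760/3, 286).
X lies in the plane iff n · UX = 0.
This gives (286)z + (6864) = 0, so z = -24.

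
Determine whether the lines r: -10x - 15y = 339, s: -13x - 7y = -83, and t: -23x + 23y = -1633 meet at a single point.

No

Intersecting r and s: solving the 2×2 system gives (x, y) = (3618/125, -5237/125).
Substitute into t: (-23)(3618/125) + (23)(-5237/125) = -40733/25.
But t requires -1633 ≠ -40733/25, so the three lines have no common point.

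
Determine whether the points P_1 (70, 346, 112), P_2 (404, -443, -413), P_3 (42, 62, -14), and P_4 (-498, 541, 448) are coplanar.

Yes

With P_1 as base: P_1P_2 = (334, -789, -525), P_1P_3 = (-28, -284, -126), P_1P_4 = (-568, 195, 336).
P_1P_3 × P_1P_4 = (-70854, 80976, -166772).
P_1P_2 · (P_1P_3 × P_1P_4) = 0.
The scalar triple product vanishes, so the four points are coplanar.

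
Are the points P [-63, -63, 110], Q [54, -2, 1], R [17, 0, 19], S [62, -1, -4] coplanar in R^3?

Yes

A normal to the plane through P, Q, R is n = PQ × PR = (1316, 1927, 2491).
The plane has equation n·X = 69701. For S: n·S = 69701.
Equal, so S lies in the plane and all four are coplanar.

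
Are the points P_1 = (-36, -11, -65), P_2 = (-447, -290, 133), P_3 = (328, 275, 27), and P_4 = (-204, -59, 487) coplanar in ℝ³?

No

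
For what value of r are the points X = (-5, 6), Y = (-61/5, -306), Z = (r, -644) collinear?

-20

The three points are collinear iff det[XY; XZ] = 0.
This determinant is linear in r: (312)r + (6240) = 0, so r = -20.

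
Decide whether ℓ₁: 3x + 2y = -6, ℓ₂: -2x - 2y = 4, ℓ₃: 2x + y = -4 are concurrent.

Intersecting ℓ₁ and ℓ₂: solving the 2×2 system gives (x, y) = (-2, 0).
Substitute into ℓ₃: (2)(-2) + (1)(0) = -4.
This equals -4, so (-2, 0) lies on all three lines and they are concurrent.

Yes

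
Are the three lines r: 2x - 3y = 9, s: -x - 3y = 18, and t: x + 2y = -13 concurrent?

Yes

Intersecting r and s: solving the 2×2 system gives (x, y) = (-3, -5).
Substitute into t: (1)(-3) + (2)(-5) = -13.
This equals -13, so (-3, -5) lies on all three lines and they are concurrent.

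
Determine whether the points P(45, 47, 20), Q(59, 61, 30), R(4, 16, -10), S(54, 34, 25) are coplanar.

No

The four points are coplanar iff the 3×3 determinant with rows PQ, PR, PS is zero.
Rows: (14, 14, 10), (-41, -31, -30), (9, -13, 5).
Expanding along the first row: (14)(-545) − (14)(65) + (10)(812) = -420.
Nonzero ⇒ not coplanar.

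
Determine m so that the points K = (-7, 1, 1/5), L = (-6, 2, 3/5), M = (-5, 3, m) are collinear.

Collinearity requires KL × KM = 0; each component is linear in m.
The x-component gives (1)m + (-1) = 0, so m = 1.
The remaining components then also vanish.

1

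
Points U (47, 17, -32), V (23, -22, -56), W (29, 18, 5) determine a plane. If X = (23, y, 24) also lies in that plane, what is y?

The plane through U, V, W has equation −1419x + 1320y − 726z = -21021.
Substituting X: (1320)y + (-50061) = -21021, so y = 22.

22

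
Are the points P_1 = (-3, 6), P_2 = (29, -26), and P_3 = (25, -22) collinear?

Yes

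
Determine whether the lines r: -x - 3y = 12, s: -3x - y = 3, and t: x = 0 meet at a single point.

No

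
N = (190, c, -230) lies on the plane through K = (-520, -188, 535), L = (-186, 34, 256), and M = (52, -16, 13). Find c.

Coplanarity requires KL · (KM × KN) = 0.
KL = (334, 222, -279), KM = (572, 172, -522); the triple product is linear in c with coefficient 14760 and constant term 7763760.
Setting it to zero: c = -526.

-526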